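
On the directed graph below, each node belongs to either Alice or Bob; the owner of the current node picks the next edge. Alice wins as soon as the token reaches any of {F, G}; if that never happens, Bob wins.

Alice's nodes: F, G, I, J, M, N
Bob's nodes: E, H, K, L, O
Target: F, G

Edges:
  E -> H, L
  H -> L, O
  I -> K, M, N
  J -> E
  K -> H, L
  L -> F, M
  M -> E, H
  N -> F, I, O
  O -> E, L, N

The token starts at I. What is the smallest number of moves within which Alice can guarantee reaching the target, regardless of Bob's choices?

2

A0 = {F, G}
A1: add {N} — N (Alice) has N→F.
A2: add {I} — I (Alice) has I→N.
A3 = A2; e.g. E (Bob) can still go to H. Fixed point.
I enters the attractor at level 2, so Alice can force the target in 2 moves from there.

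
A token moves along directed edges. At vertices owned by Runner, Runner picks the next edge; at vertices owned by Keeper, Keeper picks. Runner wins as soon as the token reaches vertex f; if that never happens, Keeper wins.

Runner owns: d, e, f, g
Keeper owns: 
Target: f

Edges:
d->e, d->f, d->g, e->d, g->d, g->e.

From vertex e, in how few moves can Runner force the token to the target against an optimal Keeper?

A0 = {f}
A1: add {d} — d (Runner) has d→f.
A2: add {e, g} — e (Runner) has e→d; g (Runner) has g→d.
A2 = all vertices. Fixed point.
e enters the attractor at level 2, so Runner can force the target in 2 moves from there.

2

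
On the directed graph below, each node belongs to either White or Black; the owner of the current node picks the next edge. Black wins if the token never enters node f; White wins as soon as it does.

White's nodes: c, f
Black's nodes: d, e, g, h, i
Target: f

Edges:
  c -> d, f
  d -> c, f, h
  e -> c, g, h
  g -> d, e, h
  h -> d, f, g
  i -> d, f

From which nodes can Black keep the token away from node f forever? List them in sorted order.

A0 = {f}
A1: add {c} — c (White) has c→f.
A2 = A1; e.g. d (Black) can still go to h. Fixed point.
White's attractor = {c, f}; Black avoids the target exactly from the complement.

d, e, g, h, i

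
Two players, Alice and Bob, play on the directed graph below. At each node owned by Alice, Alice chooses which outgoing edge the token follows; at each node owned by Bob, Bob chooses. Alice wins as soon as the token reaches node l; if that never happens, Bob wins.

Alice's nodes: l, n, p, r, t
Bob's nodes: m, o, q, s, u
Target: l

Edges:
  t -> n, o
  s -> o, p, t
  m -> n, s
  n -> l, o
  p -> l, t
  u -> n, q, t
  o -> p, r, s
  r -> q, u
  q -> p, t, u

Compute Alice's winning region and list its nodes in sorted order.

A0 = {l}
A1: add {n, p} — n (Alice) has n→l; p (Alice) has p→l.
A2: add {t} — t (Alice) has t→n.
A3 = A2; e.g. m (Bob) can still go to s. Fixed point.
Alice's winning region = {l, n, p, t}.

l, n, p, t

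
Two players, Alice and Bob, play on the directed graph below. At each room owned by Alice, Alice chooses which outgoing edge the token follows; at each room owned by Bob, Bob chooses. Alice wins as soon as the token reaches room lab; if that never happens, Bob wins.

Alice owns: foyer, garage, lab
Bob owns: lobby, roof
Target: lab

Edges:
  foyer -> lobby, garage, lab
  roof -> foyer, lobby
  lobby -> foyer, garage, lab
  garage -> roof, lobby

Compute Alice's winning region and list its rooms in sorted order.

A0 = {lab}
A1: add {foyer} — foyer (Alice) has foyer→lab.
A2 = A1; e.g. roof (Bob) can still go to lobby. Fixed point.
Alice's winning region = {foyer, lab}.

foyer, lab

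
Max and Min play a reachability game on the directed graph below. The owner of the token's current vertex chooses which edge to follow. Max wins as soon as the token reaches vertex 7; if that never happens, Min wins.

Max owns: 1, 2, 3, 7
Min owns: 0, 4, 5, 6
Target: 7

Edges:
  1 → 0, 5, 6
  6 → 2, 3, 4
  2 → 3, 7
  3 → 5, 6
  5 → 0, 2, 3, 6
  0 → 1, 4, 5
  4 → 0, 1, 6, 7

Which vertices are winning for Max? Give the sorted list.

2, 7

A0 = {7}
A1: add {2} — 2 (Max) has 2→7.
A2 = A1; e.g. 0 (Min) can still go to 1. Fixed point.
Max's winning region = {2, 7}.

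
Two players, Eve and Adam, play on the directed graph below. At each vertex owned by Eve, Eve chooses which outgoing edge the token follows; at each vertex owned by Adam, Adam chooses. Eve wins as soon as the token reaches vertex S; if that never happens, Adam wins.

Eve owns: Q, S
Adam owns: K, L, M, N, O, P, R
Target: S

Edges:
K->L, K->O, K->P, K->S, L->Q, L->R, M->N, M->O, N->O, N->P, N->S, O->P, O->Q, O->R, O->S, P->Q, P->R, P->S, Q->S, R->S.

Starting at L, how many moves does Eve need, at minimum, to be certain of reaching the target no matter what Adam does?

2

A0 = {S}
A1: add {Q, R} — Q (Eve) has Q→S; R (Adam): all of {S} already in.
A2: add {L, P} — L (Adam): all of {Q, R} already in; P (Adam): all of {Q, R, S} already in.
L enters the attractor at level 2, so Eve can force the target in 2 moves from there.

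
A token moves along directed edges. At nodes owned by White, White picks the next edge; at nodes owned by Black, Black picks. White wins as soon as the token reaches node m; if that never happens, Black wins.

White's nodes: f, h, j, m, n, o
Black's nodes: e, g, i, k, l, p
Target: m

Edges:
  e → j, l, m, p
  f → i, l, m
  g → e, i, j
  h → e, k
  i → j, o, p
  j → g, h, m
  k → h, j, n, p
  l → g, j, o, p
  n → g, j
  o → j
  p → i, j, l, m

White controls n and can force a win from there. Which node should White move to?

A0 = {m}
A1: add {f, j} — f (White) has f→m; j (White) has j→m.
A2: add {n, o} — n (White) has n→j; o (White) has o→j.
A3 = A2; e.g. e (Black) can still go to l. Fixed point.
From n, successor j is in the attractor (rank 1); the other successor g is not.

j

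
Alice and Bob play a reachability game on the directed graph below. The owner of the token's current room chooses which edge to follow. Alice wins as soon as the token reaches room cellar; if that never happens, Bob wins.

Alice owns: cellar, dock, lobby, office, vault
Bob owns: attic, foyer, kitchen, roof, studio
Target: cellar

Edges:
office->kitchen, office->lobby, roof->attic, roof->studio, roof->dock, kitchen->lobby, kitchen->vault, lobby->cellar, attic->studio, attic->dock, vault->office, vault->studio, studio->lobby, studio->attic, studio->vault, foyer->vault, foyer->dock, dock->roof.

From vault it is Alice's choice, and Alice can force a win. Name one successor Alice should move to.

A0 = {cellar}
A1: add {lobby} — lobby (Alice) has lobby→cellar.
A2: add {office} — office (Alice) has office→lobby.
A3: add {vault} — vault (Alice) has vault→office.
A4: add {kitchen} — kitchen (Bob): all of {lobby, vault} already in.
A5 = A4; e.g. roof (Bob) can still go to attic. Fixed point.
From vault, successor office is in the attractor (rank 2); the other successor studio is not.

office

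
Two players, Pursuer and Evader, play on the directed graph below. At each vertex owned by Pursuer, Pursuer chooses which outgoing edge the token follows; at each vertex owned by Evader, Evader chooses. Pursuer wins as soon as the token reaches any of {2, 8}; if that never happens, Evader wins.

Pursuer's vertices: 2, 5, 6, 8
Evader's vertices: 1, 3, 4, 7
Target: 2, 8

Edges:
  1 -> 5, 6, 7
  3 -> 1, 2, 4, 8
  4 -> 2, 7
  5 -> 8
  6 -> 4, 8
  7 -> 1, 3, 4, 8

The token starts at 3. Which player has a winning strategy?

A0 = {2, 8}
A1: add {5, 6} — 5 (Pursuer) has 5→8; 6 (Pursuer) has 6→8.
A2 = A1; e.g. 1 (Evader) can still go to 7. Fixed point.
3 never enters the attractor, so Evader can avoid the target forever.

Evader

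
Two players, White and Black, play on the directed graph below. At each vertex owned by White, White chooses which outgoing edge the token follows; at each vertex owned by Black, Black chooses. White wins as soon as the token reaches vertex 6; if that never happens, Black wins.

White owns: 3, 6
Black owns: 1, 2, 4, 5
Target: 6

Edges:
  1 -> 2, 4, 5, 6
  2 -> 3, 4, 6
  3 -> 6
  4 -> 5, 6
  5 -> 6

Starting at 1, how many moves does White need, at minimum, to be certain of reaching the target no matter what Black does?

4

A0 = {6}
A1: add {3, 5} — 3 (White) has 3→6; 5 (Black): all of {6} already in.
A2: add {4} — 4 (Black): all of {5, 6} already in.
A3: add {2} — 2 (Black): all of {3, 4, 6} already in.
A4: add {1} — 1 (Black): all of {2, 4, 5, 6} already in.
A4 = all vertices. Fixed point.
1 enters the attractor at level 4, so White can force the target in 4 moves from there.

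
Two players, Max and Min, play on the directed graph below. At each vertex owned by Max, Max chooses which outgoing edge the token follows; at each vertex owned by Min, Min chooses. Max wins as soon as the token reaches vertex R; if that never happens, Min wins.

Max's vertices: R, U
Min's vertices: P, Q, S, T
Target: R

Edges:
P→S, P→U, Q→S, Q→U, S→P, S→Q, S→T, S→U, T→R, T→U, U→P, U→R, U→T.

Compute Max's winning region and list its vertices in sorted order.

A0 = {R}
A1: add {U} — U (Max) has U→R.
A2: add {T} — T (Min): all of {R, U} already in.
A3 = A2; e.g. P (Min) can still go to S. Fixed point.
Max's winning region = {R, T, U}.

R, T, U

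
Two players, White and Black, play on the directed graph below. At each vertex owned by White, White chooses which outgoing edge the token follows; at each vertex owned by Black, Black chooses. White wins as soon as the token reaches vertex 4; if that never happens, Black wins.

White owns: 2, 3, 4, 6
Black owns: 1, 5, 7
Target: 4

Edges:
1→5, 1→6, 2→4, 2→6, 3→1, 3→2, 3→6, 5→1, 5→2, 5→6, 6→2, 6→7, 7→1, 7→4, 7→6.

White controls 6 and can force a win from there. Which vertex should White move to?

A0 = {4}
A1: add {2} — 2 (White) has 2→4.
A2: add {3, 6} — 3 (White) has 3→2; 6 (White) has 6→2.
A3 = A2; e.g. 1 (Black) can still go to 5. Fixed point.
From 6, successor 2 is in the attractor (rank 1); the other successor 7 is not.

2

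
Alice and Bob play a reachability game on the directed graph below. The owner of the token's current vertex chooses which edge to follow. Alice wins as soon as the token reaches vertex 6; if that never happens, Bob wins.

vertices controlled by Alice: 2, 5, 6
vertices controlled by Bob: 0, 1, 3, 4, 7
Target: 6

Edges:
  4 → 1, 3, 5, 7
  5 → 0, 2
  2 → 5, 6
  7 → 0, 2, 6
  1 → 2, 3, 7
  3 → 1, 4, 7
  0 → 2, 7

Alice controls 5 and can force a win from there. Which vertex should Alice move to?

A0 = {6}
A1: add {2} — 2 (Alice) has 2→6.
A2: add {5} — 5 (Alice) has 5→2.
A3 = A2; e.g. 0 (Bob) can still go to 7. Fixed point.
From 5, successor 2 is in the attractor (rank 1); the other successor 0 is not.

2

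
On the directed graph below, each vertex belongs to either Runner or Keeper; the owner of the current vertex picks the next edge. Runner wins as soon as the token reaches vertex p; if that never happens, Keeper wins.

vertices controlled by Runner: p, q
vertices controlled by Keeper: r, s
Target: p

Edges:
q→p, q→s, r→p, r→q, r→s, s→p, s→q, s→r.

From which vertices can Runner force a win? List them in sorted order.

A0 = {p}
A1: add {q} — q (Runner) has q→p.
A2 = A1; e.g. r (Keeper) can still go to s. Fixed point.
Runner's winning region = {p, q}.

p, q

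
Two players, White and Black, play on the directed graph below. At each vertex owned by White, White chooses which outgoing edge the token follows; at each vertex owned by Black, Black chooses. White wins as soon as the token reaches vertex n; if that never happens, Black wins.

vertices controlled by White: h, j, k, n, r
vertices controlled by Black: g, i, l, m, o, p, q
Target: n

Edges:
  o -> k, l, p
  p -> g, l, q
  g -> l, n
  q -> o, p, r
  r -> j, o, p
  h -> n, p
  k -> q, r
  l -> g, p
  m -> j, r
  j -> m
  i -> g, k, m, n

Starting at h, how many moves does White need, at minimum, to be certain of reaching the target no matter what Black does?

1

A0 = {n}
A1: add {h} — h (White) has h→n.
A2 = A1; e.g. g (Black) can still go to l. Fixed point.
h enters the attractor at level 1, so White can force the target in 1 move from there.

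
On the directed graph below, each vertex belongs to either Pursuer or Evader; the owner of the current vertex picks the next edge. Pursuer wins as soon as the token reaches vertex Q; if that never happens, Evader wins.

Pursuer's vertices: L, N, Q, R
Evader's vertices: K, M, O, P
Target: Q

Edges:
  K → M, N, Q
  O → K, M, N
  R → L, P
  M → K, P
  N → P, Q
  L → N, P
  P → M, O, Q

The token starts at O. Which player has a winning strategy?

A0 = {Q}
A1: add {N} — N (Pursuer) has N→Q.
A2: add {L} — L (Pursuer) has L→N.
A3: add {R} — R (Pursuer) has R→L.
A4 = A3; e.g. K (Evader) can still go to M. Fixed point.
O never enters the attractor, so Evader can avoid the target forever.

Evader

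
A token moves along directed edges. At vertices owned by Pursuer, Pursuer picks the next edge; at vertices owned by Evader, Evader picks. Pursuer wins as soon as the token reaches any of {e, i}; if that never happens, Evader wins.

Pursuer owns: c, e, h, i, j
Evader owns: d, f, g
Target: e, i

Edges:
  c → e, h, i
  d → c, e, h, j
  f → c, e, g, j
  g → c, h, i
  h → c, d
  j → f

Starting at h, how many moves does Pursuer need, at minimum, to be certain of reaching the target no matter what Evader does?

2

A0 = {e, i}
A1: add {c} — c (Pursuer) has c→e.
A2: add {h} — h (Pursuer) has h→c.
h enters the attractor at level 2, so Pursuer can force the target in 2 moves from there.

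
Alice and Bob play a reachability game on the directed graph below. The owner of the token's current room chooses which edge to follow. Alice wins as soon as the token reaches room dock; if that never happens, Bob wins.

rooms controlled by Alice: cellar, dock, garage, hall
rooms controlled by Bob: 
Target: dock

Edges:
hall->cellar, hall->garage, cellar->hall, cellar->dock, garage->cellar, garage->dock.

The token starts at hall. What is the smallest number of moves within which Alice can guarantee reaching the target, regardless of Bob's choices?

A0 = {dock}
A1: add {cellar, garage} — cellar (Alice) has cellar→dock; garage (Alice) has garage→dock.
A2: add {hall} — hall (Alice) has hall→cellar.
A2 = all vertices. Fixed point.
hall enters the attractor at level 2, so Alice can force the target in 2 moves from there.

2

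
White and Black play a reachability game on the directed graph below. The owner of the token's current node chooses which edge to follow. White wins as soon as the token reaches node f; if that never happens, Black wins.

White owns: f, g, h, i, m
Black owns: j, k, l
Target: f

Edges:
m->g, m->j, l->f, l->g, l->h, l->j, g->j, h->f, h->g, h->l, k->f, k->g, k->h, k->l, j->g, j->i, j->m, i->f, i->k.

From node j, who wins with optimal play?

A0 = {f}
A1: add {h, i} — h (White) has h→f; i (White) has i→f.
A2 = A1; e.g. g (White) has no edge into A1. Fixed point.
j never enters the attractor, so Black can avoid the target forever.

Black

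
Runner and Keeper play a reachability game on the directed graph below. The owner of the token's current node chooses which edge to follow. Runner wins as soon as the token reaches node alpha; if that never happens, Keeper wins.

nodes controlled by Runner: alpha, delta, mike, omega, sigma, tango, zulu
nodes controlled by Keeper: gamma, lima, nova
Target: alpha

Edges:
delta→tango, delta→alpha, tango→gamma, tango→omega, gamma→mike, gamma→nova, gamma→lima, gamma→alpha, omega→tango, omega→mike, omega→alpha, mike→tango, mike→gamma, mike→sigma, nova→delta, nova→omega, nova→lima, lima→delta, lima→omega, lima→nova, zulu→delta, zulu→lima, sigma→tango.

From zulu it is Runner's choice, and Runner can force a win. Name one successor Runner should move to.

delta

A0 = {alpha}
A1: add {delta, omega} — delta (Runner) has delta→alpha; omega (Runner) has omega→alpha.
A2: add {tango, zulu} — tango (Runner) has tango→omega; zulu (Runner) has zulu→delta.
A3: add {mike, sigma} — mike (Runner) has mike→tango; sigma (Runner) has sigma→tango.
A4 = A3; e.g. gamma (Keeper) can still go to nova. Fixed point.
From zulu, successor delta is in the attractor (rank 1); the other successor lima is not.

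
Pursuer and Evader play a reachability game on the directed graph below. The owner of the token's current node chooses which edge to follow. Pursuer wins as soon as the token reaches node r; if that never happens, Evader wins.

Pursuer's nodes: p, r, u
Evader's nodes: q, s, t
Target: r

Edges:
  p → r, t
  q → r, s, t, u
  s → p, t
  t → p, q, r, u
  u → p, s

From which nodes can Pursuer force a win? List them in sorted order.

p, r, u

A0 = {r}
A1: add {p} — p (Pursuer) has p→r.
A2: add {u} — u (Pursuer) has u→p.
A3 = A2; e.g. q (Evader) can still go to s. Fixed point.
Pursuer's winning region = {p, r, u}.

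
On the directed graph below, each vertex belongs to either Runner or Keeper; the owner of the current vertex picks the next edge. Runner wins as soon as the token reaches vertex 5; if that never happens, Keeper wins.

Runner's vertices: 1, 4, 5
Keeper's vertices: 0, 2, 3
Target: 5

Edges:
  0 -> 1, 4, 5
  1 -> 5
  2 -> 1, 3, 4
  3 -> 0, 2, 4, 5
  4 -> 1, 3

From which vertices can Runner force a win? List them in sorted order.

0, 1, 4, 5

A0 = {5}
A1: add {1} — 1 (Runner) has 1→5.
A2: add {4} — 4 (Runner) has 4→1.
A3: add {0} — 0 (Keeper): all of {1, 4, 5} already in.
A4 = A3; e.g. 2 (Keeper) can still go to 3. Fixed point.
Runner's winning region = {0, 1, 4, 5}.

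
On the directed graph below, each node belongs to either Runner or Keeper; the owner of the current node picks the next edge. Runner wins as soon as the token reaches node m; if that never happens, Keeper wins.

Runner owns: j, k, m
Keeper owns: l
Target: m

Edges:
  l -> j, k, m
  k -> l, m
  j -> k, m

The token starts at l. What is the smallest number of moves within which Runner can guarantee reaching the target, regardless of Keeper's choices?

2

A0 = {m}
A1: add {j, k} — j (Runner) has j→m; k (Runner) has k→m.
A2: add {l} — l (Keeper): all of {j, k, m} already in.
A2 = all vertices. Fixed point.
l enters the attractor at level 2, so Runner can force the target in 2 moves from there.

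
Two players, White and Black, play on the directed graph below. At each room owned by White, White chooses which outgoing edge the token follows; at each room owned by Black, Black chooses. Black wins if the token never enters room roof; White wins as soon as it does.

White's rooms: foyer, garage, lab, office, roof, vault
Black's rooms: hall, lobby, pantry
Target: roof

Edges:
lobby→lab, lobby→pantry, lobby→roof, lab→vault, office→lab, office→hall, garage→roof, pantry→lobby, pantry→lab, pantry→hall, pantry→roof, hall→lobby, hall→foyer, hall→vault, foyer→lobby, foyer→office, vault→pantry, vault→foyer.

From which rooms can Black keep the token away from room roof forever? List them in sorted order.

foyer, hall, lab, lobby, office, pantry, vault

A0 = {roof}
A1: add {garage} — garage (White) has garage→roof.
A2 = A1; e.g. lobby (Black) can still go to lab. Fixed point.
White's attractor = {garage, roof}; Black avoids the target exactly from the complement.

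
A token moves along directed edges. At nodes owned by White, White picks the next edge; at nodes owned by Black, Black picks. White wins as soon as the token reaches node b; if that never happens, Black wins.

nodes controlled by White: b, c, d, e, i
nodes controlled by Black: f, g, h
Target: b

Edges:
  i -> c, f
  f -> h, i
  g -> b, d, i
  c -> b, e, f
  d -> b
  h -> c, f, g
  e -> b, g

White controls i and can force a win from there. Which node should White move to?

c

A0 = {b}
A1: add {c, d, e} — c (White) has c→b; d (White) has d→b; e (White) has e→b.
A2: add {i} — i (White) has i→c.
A3: add {g} — g (Black): all of {b, d, i} already in.
A4 = A3; e.g. f (Black) can still go to h. Fixed point.
From i, successor c is in the attractor (rank 1); the other successor f is not.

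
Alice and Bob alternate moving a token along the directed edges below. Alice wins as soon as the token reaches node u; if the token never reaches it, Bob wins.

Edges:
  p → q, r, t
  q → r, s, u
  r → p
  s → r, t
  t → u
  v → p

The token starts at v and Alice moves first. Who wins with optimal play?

Bob

Track states (vertex, player-to-move).
A0 = {(u,Alice), (u,Bob)}
A1: add {(q,Alice), (t,Alice), (t,Bob)}.
A2: add {(p,Alice), (s,Alice)}.
A3: add {(r,Bob), (v,Bob)}.
A4 = A3; e.g. (p,Bob) stays out. (v,Alice) never enters ⇒ Bob avoids the target.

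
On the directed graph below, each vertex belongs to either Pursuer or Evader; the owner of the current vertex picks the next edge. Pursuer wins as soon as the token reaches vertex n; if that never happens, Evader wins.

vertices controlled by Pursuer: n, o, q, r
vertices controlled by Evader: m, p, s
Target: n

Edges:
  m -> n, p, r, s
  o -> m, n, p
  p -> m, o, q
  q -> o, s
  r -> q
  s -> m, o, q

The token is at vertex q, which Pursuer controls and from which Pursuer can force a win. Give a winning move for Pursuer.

A0 = {n}
A1: add {o} — o (Pursuer) has o→n.
A2: add {q} — q (Pursuer) has q→o.
A3: add {r} — r (Pursuer) has r→q.
A4 = A3; e.g. m (Evader) can still go to p. Fixed point.
From q, successor o is in the attractor (rank 1); the other successor s is not.

o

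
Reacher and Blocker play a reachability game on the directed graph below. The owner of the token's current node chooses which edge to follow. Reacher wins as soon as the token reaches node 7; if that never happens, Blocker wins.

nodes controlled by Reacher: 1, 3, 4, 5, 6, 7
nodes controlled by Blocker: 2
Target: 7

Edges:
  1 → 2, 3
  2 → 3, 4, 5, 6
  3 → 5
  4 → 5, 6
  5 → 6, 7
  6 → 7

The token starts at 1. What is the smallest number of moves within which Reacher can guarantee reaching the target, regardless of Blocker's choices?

A0 = {7}
A1: add {5, 6} — 5 (Reacher) has 5→7; 6 (Reacher) has 6→7.
A2: add {3, 4} — 3 (Reacher) has 3→5; 4 (Reacher) has 4→5.
A3: add {1, 2} — 1 (Reacher) has 1→3; 2 (Blocker): all of {3, 4, 5, 6} already in.
A3 = all vertices. Fixed point.
1 enters the attractor at level 3, so Reacher can force the target in 3 moves from there.

3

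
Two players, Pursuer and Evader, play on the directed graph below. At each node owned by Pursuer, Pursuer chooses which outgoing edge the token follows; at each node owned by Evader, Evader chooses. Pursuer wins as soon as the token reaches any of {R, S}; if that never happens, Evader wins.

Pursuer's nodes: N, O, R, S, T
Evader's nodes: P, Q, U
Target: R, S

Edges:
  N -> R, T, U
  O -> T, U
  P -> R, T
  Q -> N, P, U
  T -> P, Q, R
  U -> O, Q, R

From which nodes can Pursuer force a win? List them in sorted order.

N, O, P, R, S, T

A0 = {R, S}
A1: add {N, T} — N (Pursuer) has N→R; T (Pursuer) has T→R.
A2: add {O, P} — O (Pursuer) has O→T; P (Evader): all of {R, T} already in.
A3 = A2; e.g. Q (Evader) can still go to U. Fixed point.
Pursuer's winning region = {N, O, P, R, S, T}.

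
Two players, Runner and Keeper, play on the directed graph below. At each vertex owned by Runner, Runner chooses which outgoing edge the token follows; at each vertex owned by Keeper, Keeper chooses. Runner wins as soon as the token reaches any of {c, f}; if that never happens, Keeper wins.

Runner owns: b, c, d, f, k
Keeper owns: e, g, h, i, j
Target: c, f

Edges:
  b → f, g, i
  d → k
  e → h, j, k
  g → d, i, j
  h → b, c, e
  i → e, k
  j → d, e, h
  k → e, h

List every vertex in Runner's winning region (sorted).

A0 = {c, f}
A1: add {b} — b (Runner) has b→f.
A2 = A1; e.g. d (Runner) has no edge into A1. Fixed point.
Runner's winning region = {b, c, f}.

b, c, f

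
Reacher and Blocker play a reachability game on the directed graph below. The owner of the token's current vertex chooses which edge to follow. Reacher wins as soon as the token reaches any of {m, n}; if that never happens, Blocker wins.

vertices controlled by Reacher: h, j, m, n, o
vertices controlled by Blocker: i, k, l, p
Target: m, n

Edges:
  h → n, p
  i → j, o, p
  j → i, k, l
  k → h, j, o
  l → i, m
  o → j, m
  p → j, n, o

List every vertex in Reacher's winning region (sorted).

A0 = {m, n}
A1: add {h, o} — h (Reacher) has h→n; o (Reacher) has o→m.
A2 = A1; e.g. i (Blocker) can still go to j. Fixed point.
Reacher's winning region = {h, m, n, o}.

h, m, n, o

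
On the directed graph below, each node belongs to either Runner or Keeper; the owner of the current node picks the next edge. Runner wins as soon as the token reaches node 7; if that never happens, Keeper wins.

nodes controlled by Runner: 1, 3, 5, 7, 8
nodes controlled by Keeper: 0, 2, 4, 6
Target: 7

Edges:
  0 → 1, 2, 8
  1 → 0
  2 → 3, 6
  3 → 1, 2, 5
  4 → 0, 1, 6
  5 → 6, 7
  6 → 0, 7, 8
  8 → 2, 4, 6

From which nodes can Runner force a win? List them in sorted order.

A0 = {7}
A1: add {5} — 5 (Runner) has 5→7.
A2: add {3} — 3 (Runner) has 3→5.
A3 = A2; e.g. 0 (Keeper) can still go to 1. Fixed point.
Runner's winning region = {3, 5, 7}.

3, 5, 7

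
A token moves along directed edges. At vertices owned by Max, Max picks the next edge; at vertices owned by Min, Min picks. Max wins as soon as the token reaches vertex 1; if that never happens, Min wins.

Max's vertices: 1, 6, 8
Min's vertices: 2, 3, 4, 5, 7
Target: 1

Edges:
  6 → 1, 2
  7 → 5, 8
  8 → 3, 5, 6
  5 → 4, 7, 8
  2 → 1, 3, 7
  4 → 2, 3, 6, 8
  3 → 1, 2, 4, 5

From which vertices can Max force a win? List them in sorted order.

1, 6, 8

A0 = {1}
A1: add {6} — 6 (Max) has 6→1.
A2: add {8} — 8 (Max) has 8→6.
A3 = A2; e.g. 2 (Min) can still go to 3. Fixed point.
Max's winning region = {1, 6, 8}.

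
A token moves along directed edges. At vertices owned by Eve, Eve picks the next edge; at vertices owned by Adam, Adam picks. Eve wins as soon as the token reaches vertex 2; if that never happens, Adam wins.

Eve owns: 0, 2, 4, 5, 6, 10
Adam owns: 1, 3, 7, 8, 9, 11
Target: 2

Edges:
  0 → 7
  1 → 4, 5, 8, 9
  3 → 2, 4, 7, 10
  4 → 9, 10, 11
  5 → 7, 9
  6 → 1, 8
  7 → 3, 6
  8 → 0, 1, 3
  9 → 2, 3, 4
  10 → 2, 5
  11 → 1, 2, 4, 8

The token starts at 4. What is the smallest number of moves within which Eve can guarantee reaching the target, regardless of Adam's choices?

A0 = {2}
A1: add {10} — 10 (Eve) has 10→2.
A2: add {4} — 4 (Eve) has 4→10.
A3 = A2; e.g. 0 (Eve) has no edge into A2. Fixed point.
4 enters the attractor at level 2, so Eve can force the target in 2 moves from there.

2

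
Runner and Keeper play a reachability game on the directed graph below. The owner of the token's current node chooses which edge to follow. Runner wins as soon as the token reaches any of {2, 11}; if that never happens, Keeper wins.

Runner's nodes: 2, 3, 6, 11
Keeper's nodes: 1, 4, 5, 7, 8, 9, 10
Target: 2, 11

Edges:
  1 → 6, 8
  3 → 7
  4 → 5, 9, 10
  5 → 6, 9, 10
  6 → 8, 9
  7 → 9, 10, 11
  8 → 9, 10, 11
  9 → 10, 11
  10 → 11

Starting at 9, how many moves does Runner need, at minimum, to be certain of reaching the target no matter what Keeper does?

2

A0 = {2, 11}
A1: add {10} — 10 (Keeper): all of {11} already in.
A2: add {9} — 9 (Keeper): all of {10, 11} already in.
9 enters the attractor at level 2, so Runner can force the target in 2 moves from there.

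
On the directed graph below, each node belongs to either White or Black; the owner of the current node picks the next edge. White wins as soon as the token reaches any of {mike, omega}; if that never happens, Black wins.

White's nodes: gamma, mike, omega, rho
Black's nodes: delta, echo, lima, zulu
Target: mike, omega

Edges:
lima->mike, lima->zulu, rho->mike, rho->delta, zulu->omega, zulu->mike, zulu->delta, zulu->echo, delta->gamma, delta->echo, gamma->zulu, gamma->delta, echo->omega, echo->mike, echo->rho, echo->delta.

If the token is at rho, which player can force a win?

A0 = {mike, omega}
A1: add {rho} — rho (White) has rho→mike.
A2 = A1; e.g. lima (Black) can still go to zulu. Fixed point.
rho ∈ A1, so White can force the target.

White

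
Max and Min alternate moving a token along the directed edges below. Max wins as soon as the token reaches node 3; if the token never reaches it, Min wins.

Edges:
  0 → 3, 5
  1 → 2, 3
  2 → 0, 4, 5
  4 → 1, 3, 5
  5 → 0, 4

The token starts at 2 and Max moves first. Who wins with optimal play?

Track states (vertex, player-to-move).
A0 = {(3,Max), (3,Min)}
A1: add {(0,Max), (1,Max), (4,Max)}.
A2: add {(5,Min)}.
A3: add {(2,Max)}.
(2,Max) ∈ A3 ⇒ Max forces the target.

Max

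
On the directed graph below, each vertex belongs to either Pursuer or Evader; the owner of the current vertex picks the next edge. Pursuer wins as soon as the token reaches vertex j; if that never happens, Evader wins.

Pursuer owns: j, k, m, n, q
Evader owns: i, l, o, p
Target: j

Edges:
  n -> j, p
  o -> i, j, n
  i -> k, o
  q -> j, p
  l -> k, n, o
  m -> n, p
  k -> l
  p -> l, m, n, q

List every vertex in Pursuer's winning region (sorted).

j, m, n, q

A0 = {j}
A1: add {n, q} — n (Pursuer) has n→j; q (Pursuer) has q→j.
A2: add {m} — m (Pursuer) has m→n.
A3 = A2; e.g. i (Evader) can still go to k. Fixed point.
Pursuer's winning region = {j, m, n, q}.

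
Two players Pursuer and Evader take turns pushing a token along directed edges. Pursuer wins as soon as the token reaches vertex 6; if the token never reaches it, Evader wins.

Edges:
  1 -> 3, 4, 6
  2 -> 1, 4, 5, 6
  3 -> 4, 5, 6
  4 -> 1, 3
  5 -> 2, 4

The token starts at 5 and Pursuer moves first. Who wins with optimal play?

Pursuer

Track states (vertex, player-to-move).
A0 = {(6,Pursuer), (6,Evader)}
A1: add {(1,Pursuer), (2,Pursuer), (3,Pursuer)}.
A2: add {(4,Evader)}.
A3: add {(5,Pursuer)}.
(5,Pursuer) ∈ A3 ⇒ Pursuer forces the target.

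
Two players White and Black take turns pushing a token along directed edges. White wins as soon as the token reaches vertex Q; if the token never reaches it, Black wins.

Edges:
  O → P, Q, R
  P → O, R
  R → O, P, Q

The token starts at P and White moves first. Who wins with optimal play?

Black

Track states (vertex, player-to-move).
A0 = {(Q,White), (Q,Black)}
A1: add {(O,White), (R,White)}.
A2: add {(P,Black)}.
A3 = A2; e.g. (O,Black) stays out. (P,White) never enters ⇒ Black avoids the target.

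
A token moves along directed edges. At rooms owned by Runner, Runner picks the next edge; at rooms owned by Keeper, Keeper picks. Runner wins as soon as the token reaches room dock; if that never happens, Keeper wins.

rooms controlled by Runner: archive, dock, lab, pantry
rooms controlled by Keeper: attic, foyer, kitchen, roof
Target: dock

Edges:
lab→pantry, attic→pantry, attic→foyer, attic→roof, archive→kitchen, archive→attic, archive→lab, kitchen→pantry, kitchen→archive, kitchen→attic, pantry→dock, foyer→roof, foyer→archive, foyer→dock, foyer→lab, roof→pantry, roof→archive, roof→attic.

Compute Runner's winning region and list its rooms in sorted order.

archive, dock, lab, pantry

A0 = {dock}
A1: add {pantry} — pantry (Runner) has pantry→dock.
A2: add {lab} — lab (Runner) has lab→pantry.
A3: add {archive} — archive (Runner) has archive→lab.
A4 = A3; e.g. foyer (Keeper) can still go to roof. Fixed point.
Runner's winning region = {archive, dock, lab, pantry}.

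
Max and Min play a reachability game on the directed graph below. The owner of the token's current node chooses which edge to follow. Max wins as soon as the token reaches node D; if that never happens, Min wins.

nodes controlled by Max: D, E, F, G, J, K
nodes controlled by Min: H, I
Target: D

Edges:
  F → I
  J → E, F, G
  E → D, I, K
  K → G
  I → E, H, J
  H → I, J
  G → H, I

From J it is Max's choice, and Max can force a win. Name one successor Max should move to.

E

A0 = {D}
A1: add {E} — E (Max) has E→D.
A2: add {J} — J (Max) has J→E.
A3 = A2; e.g. F (Max) has no edge into A2. Fixed point.
From J, successor E is in the attractor (rank 1); the other successors F, G are not.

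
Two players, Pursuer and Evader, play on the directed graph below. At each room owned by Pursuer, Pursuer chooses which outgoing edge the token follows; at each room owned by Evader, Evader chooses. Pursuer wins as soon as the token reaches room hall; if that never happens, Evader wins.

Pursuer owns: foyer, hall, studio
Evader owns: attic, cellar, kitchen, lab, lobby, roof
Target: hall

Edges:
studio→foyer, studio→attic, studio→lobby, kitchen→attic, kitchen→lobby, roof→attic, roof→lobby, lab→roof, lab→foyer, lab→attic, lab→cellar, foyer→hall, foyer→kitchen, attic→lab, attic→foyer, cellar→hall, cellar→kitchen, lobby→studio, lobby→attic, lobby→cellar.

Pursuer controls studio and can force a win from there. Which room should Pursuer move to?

A0 = {hall}
A1: add {foyer} — foyer (Pursuer) has foyer→hall.
A2: add {studio} — studio (Pursuer) has studio→foyer.
A3 = A2; e.g. kitchen (Evader) can still go to attic. Fixed point.
From studio, successor foyer is in the attractor (rank 1); the other successors attic, lobby are not.

foyer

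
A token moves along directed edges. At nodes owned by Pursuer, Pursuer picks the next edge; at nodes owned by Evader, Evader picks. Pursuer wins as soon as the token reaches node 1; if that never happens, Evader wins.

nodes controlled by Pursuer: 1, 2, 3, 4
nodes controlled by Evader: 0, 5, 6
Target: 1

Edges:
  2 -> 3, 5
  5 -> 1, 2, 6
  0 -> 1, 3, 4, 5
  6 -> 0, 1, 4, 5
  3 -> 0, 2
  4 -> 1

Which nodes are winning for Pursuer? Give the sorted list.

1, 4

A0 = {1}
A1: add {4} — 4 (Pursuer) has 4→1.
A2 = A1; e.g. 0 (Evader) can still go to 3. Fixed point.
Pursuer's winning region = {1, 4}.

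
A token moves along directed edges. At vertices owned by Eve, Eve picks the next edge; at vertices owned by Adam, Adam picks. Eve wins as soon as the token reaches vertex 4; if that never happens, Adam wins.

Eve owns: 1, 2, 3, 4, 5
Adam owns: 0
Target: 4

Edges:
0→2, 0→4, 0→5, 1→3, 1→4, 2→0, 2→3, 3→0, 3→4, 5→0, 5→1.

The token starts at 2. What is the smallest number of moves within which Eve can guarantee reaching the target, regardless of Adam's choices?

A0 = {4}
A1: add {1, 3} — 1 (Eve) has 1→4; 3 (Eve) has 3→4.
A2: add {2, 5} — 2 (Eve) has 2→3; 5 (Eve) has 5→1.
2 enters the attractor at level 2, so Eve can force the target in 2 moves from there.

2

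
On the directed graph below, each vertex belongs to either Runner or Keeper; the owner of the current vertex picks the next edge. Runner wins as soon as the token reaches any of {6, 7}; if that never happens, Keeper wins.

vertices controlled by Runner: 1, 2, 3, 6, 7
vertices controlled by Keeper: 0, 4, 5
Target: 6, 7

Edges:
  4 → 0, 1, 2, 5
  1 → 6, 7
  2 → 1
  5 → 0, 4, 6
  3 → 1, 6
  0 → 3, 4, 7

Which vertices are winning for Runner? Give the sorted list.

A0 = {6, 7}
A1: add {1, 3} — 1 (Runner) has 1→6; 3 (Runner) has 3→6.
A2: add {2} — 2 (Runner) has 2→1.
A3 = A2; e.g. 0 (Keeper) can still go to 4. Fixed point.
Runner's winning region = {1, 2, 3, 6, 7}.

1, 2, 3, 6, 7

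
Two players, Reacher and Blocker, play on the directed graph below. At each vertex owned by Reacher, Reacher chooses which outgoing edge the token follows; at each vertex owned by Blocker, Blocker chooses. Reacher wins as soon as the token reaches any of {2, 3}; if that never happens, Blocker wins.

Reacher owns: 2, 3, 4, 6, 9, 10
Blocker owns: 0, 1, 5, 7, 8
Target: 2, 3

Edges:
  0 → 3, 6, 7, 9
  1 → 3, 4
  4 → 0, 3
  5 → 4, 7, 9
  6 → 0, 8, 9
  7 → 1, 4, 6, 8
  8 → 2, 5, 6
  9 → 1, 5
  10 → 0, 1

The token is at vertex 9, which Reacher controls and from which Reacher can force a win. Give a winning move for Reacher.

A0 = {2, 3}
A1: add {4} — 4 (Reacher) has 4→3.
A2: add {1} — 1 (Blocker): all of {3, 4} already in.
A3: add {9, 10} — 9 (Reacher) has 9→1; 10 (Reacher) has 10→1.
A4: add {6} — 6 (Reacher) has 6→9.
A5 = A4; e.g. 0 (Blocker) can still go to 7. Fixed point.
From 9, successor 1 is in the attractor (rank 2); the other successor 5 is not.

1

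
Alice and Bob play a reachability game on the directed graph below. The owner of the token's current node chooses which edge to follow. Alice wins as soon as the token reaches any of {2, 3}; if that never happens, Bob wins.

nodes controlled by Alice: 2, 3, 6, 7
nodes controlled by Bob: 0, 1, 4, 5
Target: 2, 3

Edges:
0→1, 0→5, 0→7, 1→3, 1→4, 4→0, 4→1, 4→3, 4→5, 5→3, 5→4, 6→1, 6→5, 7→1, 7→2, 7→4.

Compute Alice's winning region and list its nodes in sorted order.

A0 = {2, 3}
A1: add {7} — 7 (Alice) has 7→2.
A2 = A1; e.g. 0 (Bob) can still go to 1. Fixed point.
Alice's winning region = {2, 3, 7}.

2, 3, 7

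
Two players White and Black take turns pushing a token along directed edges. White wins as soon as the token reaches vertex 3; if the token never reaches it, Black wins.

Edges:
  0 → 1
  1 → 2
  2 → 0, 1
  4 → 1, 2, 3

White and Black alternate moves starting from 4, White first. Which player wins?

Track states (vertex, player-to-move).
A0 = {(3,White), (3,Black)}
A1: add {(4,White)}.
(4,White) ∈ A1 ⇒ White forces the target.

White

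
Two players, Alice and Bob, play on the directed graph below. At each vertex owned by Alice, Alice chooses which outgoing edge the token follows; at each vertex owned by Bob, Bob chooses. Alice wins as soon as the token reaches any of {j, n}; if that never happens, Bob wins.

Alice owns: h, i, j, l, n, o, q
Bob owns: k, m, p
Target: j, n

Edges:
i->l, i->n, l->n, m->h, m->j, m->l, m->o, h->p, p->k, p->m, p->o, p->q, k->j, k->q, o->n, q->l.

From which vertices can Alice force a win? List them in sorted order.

A0 = {j, n}
A1: add {i, l, o} — i (Alice) has i→n; l (Alice) has l→n; o (Alice) has o→n.
A2: add {q} — q (Alice) has q→l.
A3: add {k} — k (Bob): all of {j, q} already in.
A4 = A3; e.g. h (Alice) has no edge into A3. Fixed point.
Alice's winning region = {i, j, k, l, n, o, q}.

i, j, k, l, n, o, q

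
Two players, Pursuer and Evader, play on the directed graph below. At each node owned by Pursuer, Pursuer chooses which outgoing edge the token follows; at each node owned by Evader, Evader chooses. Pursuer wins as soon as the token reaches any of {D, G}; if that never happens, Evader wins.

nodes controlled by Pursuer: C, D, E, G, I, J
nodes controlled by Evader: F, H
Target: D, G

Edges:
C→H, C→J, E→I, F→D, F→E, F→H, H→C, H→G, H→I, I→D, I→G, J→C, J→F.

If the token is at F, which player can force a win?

Evader

A0 = {D, G}
A1: add {I} — I (Pursuer) has I→D.
A2: add {E} — E (Pursuer) has E→I.
A3 = A2; e.g. C (Pursuer) has no edge into A2. Fixed point.
F never enters the attractor, so Evader can avoid the target forever.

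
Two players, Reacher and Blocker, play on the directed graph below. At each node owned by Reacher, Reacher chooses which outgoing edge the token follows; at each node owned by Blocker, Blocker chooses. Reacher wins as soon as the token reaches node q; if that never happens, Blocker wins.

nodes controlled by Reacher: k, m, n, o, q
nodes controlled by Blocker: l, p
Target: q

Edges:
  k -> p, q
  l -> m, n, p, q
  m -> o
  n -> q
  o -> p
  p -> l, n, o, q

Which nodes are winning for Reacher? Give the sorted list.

A0 = {q}
A1: add {k, n} — k (Reacher) has k→q; n (Reacher) has n→q.
A2 = A1; e.g. l (Blocker) can still go to m. Fixed point.
Reacher's winning region = {k, n, q}.

k, n, q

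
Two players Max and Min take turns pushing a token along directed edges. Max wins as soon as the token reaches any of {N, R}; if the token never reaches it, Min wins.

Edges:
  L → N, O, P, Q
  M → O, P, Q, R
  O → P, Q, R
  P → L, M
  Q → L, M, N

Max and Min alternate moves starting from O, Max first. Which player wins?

Track states (vertex, player-to-move).
A0 = {(N,Max), (N,Min), (R,Max), (R,Min)}
A1: add {(L,Max), (M,Max), (O,Max), (Q,Max)}.
(O,Max) ∈ A1 ⇒ Max forces the target.

Max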